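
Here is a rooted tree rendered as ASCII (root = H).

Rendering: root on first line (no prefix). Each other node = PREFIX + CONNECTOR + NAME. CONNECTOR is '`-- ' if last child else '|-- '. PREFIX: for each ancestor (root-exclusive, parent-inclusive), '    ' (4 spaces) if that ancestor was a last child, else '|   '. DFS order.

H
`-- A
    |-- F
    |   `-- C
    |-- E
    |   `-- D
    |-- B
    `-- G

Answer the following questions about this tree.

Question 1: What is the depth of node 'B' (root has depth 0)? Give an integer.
Path from root to B: H -> A -> B
Depth = number of edges = 2

Answer: 2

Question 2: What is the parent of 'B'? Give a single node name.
Answer: A

Derivation:
Scan adjacency: B appears as child of A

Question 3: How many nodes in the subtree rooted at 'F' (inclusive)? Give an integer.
Subtree rooted at F contains: C, F
Count = 2

Answer: 2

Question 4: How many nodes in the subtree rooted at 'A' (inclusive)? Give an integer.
Answer: 7

Derivation:
Subtree rooted at A contains: A, B, C, D, E, F, G
Count = 7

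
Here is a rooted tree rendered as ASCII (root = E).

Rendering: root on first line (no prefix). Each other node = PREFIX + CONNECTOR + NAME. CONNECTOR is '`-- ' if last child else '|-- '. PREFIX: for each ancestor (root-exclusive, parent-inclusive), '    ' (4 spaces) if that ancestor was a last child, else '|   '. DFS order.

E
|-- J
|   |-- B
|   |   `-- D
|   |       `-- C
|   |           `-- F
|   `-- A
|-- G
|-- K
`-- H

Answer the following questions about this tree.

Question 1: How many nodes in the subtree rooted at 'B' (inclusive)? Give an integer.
Answer: 4

Derivation:
Subtree rooted at B contains: B, C, D, F
Count = 4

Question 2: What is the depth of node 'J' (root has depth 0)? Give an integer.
Path from root to J: E -> J
Depth = number of edges = 1

Answer: 1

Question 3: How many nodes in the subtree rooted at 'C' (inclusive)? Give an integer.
Answer: 2

Derivation:
Subtree rooted at C contains: C, F
Count = 2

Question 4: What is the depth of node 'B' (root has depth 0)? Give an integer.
Answer: 2

Derivation:
Path from root to B: E -> J -> B
Depth = number of edges = 2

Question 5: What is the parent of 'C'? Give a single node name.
Scan adjacency: C appears as child of D

Answer: D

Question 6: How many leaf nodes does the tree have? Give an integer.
Leaves (nodes with no children): A, F, G, H, K

Answer: 5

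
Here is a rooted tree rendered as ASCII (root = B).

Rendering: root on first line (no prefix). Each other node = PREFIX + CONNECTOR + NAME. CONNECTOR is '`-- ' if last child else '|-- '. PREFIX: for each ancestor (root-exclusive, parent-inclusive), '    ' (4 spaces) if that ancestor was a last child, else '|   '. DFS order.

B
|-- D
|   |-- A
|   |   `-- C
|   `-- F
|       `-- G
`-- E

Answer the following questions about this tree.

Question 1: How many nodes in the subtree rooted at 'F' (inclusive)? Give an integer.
Subtree rooted at F contains: F, G
Count = 2

Answer: 2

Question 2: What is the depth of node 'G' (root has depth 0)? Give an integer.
Answer: 3

Derivation:
Path from root to G: B -> D -> F -> G
Depth = number of edges = 3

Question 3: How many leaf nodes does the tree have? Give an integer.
Answer: 3

Derivation:
Leaves (nodes with no children): C, E, G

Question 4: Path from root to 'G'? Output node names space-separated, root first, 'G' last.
Walk down from root: B -> D -> F -> G

Answer: B D F G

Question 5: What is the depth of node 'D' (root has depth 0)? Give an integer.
Answer: 1

Derivation:
Path from root to D: B -> D
Depth = number of edges = 1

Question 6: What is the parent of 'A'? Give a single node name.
Scan adjacency: A appears as child of D

Answer: D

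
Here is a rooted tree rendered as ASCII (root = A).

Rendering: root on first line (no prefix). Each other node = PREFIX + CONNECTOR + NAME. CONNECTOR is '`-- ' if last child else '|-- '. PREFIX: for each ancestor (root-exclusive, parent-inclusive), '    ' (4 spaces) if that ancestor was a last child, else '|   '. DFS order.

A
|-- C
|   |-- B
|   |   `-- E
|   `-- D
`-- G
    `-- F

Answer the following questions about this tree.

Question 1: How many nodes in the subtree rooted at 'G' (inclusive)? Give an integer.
Subtree rooted at G contains: F, G
Count = 2

Answer: 2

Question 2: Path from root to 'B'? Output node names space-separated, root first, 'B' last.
Walk down from root: A -> C -> B

Answer: A C B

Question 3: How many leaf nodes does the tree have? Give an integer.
Leaves (nodes with no children): D, E, F

Answer: 3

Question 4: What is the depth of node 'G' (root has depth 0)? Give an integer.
Path from root to G: A -> G
Depth = number of edges = 1

Answer: 1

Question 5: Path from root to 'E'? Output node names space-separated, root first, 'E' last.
Answer: A C B E

Derivation:
Walk down from root: A -> C -> B -> E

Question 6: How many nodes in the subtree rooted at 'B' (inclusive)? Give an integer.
Subtree rooted at B contains: B, E
Count = 2

Answer: 2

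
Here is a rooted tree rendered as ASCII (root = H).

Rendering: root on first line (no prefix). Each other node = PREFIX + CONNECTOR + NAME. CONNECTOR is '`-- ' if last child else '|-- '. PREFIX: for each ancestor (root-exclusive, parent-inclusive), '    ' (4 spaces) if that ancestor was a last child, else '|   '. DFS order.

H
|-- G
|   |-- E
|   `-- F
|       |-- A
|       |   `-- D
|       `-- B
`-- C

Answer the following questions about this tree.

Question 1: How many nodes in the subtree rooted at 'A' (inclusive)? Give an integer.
Answer: 2

Derivation:
Subtree rooted at A contains: A, D
Count = 2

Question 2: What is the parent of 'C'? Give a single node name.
Scan adjacency: C appears as child of H

Answer: H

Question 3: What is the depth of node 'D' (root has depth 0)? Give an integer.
Path from root to D: H -> G -> F -> A -> D
Depth = number of edges = 4

Answer: 4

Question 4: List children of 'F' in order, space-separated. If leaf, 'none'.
Answer: A B

Derivation:
Node F's children (from adjacency): A, B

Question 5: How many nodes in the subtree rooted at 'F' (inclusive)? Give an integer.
Answer: 4

Derivation:
Subtree rooted at F contains: A, B, D, F
Count = 4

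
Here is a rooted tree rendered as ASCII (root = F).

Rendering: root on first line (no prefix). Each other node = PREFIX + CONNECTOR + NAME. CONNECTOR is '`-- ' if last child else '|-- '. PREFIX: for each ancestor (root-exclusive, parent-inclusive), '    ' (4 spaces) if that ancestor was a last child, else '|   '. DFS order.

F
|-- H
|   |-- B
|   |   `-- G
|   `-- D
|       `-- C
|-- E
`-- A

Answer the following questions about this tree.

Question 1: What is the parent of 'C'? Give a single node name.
Scan adjacency: C appears as child of D

Answer: D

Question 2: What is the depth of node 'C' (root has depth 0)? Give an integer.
Path from root to C: F -> H -> D -> C
Depth = number of edges = 3

Answer: 3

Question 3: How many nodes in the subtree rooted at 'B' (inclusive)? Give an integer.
Answer: 2

Derivation:
Subtree rooted at B contains: B, G
Count = 2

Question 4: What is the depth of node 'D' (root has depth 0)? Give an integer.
Answer: 2

Derivation:
Path from root to D: F -> H -> D
Depth = number of edges = 2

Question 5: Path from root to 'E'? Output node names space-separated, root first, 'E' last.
Walk down from root: F -> E

Answer: F E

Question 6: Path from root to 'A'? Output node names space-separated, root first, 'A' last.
Walk down from root: F -> A

Answer: F A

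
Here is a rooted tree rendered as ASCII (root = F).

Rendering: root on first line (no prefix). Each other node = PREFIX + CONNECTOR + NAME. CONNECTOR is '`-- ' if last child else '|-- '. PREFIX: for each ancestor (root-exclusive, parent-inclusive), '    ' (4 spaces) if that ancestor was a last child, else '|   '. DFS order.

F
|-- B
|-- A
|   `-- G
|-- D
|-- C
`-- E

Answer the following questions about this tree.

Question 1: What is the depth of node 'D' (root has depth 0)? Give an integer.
Answer: 1

Derivation:
Path from root to D: F -> D
Depth = number of edges = 1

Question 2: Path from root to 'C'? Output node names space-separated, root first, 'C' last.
Answer: F C

Derivation:
Walk down from root: F -> C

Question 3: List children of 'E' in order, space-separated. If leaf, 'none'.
Node E's children (from adjacency): (leaf)

Answer: none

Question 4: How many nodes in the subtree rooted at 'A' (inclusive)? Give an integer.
Answer: 2

Derivation:
Subtree rooted at A contains: A, G
Count = 2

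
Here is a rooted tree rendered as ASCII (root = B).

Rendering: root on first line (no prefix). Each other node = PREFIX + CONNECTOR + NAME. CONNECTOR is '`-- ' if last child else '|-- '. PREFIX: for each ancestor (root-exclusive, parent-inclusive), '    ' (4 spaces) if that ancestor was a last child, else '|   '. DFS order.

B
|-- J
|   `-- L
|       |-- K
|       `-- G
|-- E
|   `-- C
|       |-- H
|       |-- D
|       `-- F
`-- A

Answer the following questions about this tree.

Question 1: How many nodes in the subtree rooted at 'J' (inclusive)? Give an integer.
Answer: 4

Derivation:
Subtree rooted at J contains: G, J, K, L
Count = 4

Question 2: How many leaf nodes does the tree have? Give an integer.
Leaves (nodes with no children): A, D, F, G, H, K

Answer: 6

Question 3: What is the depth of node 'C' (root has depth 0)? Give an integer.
Answer: 2

Derivation:
Path from root to C: B -> E -> C
Depth = number of edges = 2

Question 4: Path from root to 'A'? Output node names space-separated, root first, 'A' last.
Answer: B A

Derivation:
Walk down from root: B -> A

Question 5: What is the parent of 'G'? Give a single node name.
Answer: L

Derivation:
Scan adjacency: G appears as child of L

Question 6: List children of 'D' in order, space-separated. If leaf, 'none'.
Answer: none

Derivation:
Node D's children (from adjacency): (leaf)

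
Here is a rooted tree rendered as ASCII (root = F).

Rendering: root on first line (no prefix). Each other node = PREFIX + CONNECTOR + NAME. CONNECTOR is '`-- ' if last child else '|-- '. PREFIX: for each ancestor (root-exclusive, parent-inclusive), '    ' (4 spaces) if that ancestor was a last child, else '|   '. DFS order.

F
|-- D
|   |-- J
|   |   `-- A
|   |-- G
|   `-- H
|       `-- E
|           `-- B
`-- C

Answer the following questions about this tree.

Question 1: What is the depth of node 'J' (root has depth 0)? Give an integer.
Path from root to J: F -> D -> J
Depth = number of edges = 2

Answer: 2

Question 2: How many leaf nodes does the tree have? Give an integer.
Leaves (nodes with no children): A, B, C, G

Answer: 4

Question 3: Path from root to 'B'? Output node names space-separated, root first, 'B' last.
Walk down from root: F -> D -> H -> E -> B

Answer: F D H E B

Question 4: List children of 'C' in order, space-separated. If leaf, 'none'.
Answer: none

Derivation:
Node C's children (from adjacency): (leaf)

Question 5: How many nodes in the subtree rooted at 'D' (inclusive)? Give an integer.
Answer: 7

Derivation:
Subtree rooted at D contains: A, B, D, E, G, H, J
Count = 7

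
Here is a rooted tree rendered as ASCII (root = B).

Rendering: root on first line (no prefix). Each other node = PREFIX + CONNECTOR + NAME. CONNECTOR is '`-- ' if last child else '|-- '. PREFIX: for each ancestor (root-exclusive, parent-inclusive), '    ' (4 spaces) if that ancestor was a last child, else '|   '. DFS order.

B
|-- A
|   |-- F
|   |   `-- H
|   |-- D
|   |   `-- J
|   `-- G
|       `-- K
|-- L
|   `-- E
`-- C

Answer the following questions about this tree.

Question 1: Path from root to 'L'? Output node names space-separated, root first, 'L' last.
Walk down from root: B -> L

Answer: B L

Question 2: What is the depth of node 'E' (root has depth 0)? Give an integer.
Path from root to E: B -> L -> E
Depth = number of edges = 2

Answer: 2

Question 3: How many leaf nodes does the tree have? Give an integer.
Answer: 5

Derivation:
Leaves (nodes with no children): C, E, H, J, K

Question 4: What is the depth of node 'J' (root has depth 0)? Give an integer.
Path from root to J: B -> A -> D -> J
Depth = number of edges = 3

Answer: 3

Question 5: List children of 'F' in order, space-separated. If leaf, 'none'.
Answer: H

Derivation:
Node F's children (from adjacency): H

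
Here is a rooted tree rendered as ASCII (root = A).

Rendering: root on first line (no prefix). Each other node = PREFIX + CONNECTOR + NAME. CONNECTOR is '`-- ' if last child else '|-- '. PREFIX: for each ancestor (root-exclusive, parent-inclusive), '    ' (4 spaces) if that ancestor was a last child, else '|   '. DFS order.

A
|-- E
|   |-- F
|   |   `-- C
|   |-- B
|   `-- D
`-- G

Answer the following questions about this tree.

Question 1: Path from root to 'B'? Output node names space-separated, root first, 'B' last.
Answer: A E B

Derivation:
Walk down from root: A -> E -> B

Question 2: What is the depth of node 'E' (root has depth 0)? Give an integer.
Answer: 1

Derivation:
Path from root to E: A -> E
Depth = number of edges = 1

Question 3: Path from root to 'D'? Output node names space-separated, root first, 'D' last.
Walk down from root: A -> E -> D

Answer: A E D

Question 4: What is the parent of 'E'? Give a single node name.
Scan adjacency: E appears as child of A

Answer: A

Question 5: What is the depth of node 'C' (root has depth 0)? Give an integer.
Path from root to C: A -> E -> F -> C
Depth = number of edges = 3

Answer: 3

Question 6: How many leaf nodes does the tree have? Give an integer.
Leaves (nodes with no children): B, C, D, G

Answer: 4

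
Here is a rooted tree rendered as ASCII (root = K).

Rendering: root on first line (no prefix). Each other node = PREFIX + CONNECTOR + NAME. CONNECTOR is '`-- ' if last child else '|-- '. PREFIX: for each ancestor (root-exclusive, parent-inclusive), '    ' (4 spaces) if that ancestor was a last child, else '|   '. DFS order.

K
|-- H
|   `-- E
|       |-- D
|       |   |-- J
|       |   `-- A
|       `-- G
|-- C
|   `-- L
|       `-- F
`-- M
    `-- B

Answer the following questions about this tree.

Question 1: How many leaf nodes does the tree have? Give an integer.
Answer: 5

Derivation:
Leaves (nodes with no children): A, B, F, G, J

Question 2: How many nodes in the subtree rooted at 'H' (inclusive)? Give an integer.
Subtree rooted at H contains: A, D, E, G, H, J
Count = 6

Answer: 6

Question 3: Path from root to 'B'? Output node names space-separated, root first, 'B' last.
Answer: K M B

Derivation:
Walk down from root: K -> M -> B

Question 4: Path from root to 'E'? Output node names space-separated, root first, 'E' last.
Walk down from root: K -> H -> E

Answer: K H E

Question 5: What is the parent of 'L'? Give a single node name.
Scan adjacency: L appears as child of C

Answer: C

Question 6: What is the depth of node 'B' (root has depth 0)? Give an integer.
Answer: 2

Derivation:
Path from root to B: K -> M -> B
Depth = number of edges = 2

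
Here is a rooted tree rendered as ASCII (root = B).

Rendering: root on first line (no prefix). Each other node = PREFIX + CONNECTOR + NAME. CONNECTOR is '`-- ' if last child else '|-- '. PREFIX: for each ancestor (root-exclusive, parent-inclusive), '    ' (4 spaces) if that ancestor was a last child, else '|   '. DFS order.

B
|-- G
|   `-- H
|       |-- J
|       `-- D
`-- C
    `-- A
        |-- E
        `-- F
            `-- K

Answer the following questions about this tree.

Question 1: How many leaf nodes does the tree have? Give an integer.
Answer: 4

Derivation:
Leaves (nodes with no children): D, E, J, K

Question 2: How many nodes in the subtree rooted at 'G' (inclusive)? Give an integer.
Subtree rooted at G contains: D, G, H, J
Count = 4

Answer: 4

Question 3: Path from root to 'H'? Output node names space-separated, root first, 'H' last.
Walk down from root: B -> G -> H

Answer: B G H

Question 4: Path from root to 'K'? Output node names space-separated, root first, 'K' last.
Answer: B C A F K

Derivation:
Walk down from root: B -> C -> A -> F -> K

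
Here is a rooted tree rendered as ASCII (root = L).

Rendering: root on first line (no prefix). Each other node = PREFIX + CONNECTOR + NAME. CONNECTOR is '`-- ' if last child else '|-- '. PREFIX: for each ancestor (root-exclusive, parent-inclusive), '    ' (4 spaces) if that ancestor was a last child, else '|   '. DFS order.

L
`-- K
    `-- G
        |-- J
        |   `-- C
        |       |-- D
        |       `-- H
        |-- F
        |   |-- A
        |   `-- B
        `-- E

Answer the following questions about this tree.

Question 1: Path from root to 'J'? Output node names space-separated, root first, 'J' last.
Answer: L K G J

Derivation:
Walk down from root: L -> K -> G -> J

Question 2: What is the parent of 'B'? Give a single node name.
Answer: F

Derivation:
Scan adjacency: B appears as child of F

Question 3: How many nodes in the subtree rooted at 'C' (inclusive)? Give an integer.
Answer: 3

Derivation:
Subtree rooted at C contains: C, D, H
Count = 3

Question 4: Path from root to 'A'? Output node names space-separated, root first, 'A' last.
Walk down from root: L -> K -> G -> F -> A

Answer: L K G F A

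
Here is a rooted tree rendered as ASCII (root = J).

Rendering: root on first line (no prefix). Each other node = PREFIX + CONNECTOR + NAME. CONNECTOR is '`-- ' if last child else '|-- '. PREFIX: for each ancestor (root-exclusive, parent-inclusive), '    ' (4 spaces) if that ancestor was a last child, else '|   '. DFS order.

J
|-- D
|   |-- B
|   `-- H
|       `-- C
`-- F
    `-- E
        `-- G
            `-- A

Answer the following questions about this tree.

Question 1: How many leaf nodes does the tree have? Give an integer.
Answer: 3

Derivation:
Leaves (nodes with no children): A, B, C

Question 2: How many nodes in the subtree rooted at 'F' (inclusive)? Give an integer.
Answer: 4

Derivation:
Subtree rooted at F contains: A, E, F, G
Count = 4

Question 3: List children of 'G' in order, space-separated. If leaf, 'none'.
Answer: A

Derivation:
Node G's children (from adjacency): A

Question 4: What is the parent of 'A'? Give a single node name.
Answer: G

Derivation:
Scan adjacency: A appears as child of G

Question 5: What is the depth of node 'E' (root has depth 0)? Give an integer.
Answer: 2

Derivation:
Path from root to E: J -> F -> E
Depth = number of edges = 2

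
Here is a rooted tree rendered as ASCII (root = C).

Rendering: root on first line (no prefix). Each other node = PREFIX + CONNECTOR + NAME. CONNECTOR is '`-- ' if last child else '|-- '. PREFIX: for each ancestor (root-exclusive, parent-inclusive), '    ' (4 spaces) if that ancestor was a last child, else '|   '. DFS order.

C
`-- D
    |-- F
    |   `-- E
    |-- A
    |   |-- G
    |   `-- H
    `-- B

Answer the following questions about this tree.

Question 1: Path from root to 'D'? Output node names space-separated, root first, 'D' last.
Walk down from root: C -> D

Answer: C D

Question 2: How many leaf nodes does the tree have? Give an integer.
Answer: 4

Derivation:
Leaves (nodes with no children): B, E, G, H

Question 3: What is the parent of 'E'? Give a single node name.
Answer: F

Derivation:
Scan adjacency: E appears as child of F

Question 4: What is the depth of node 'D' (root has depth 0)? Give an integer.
Answer: 1

Derivation:
Path from root to D: C -> D
Depth = number of edges = 1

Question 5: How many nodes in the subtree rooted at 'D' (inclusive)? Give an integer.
Subtree rooted at D contains: A, B, D, E, F, G, H
Count = 7

Answer: 7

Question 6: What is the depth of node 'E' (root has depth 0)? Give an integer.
Path from root to E: C -> D -> F -> E
Depth = number of edges = 3

Answer: 3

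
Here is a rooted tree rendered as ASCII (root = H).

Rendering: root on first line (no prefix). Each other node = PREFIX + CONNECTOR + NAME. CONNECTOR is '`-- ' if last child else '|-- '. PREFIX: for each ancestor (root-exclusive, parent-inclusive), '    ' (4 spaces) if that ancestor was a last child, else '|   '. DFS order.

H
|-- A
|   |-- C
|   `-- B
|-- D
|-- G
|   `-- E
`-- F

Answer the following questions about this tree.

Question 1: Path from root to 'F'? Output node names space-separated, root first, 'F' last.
Walk down from root: H -> F

Answer: H F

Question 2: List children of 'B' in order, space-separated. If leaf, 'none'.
Answer: none

Derivation:
Node B's children (from adjacency): (leaf)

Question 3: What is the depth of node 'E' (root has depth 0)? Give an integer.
Path from root to E: H -> G -> E
Depth = number of edges = 2

Answer: 2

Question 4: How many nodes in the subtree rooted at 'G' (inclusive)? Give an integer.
Answer: 2

Derivation:
Subtree rooted at G contains: E, G
Count = 2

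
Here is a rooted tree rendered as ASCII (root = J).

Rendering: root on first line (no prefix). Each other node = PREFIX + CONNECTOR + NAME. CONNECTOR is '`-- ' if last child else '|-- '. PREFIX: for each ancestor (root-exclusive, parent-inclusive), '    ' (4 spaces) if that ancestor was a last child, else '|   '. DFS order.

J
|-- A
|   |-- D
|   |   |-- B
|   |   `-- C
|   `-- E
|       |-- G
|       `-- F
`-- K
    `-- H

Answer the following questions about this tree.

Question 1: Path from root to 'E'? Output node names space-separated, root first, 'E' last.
Walk down from root: J -> A -> E

Answer: J A E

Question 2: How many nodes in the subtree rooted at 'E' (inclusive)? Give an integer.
Subtree rooted at E contains: E, F, G
Count = 3

Answer: 3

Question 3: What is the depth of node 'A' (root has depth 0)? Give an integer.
Answer: 1

Derivation:
Path from root to A: J -> A
Depth = number of edges = 1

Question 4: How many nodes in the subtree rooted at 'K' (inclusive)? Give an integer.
Answer: 2

Derivation:
Subtree rooted at K contains: H, K
Count = 2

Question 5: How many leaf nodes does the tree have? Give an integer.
Answer: 5

Derivation:
Leaves (nodes with no children): B, C, F, G, H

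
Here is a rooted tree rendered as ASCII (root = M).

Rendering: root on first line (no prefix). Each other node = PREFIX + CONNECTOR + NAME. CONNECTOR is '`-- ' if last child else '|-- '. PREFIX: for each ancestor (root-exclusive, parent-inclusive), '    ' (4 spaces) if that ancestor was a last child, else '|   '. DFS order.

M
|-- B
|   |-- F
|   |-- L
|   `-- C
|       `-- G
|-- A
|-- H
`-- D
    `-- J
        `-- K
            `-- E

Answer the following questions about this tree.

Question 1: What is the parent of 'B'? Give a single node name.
Answer: M

Derivation:
Scan adjacency: B appears as child of M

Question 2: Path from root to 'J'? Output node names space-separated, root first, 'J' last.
Walk down from root: M -> D -> J

Answer: M D J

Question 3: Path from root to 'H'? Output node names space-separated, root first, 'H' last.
Walk down from root: M -> H

Answer: M H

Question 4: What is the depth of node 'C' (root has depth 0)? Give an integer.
Answer: 2

Derivation:
Path from root to C: M -> B -> C
Depth = number of edges = 2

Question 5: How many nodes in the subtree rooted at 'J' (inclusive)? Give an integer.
Subtree rooted at J contains: E, J, K
Count = 3

Answer: 3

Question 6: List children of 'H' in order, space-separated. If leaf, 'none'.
Answer: none

Derivation:
Node H's children (from adjacency): (leaf)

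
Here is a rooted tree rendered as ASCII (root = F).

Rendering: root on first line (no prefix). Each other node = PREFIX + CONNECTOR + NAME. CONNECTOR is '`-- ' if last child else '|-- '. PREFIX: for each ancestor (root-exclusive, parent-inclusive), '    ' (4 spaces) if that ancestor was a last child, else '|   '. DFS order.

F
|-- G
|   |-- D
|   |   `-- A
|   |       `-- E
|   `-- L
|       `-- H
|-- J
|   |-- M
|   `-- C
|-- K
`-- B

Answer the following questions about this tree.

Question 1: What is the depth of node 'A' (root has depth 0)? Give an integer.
Path from root to A: F -> G -> D -> A
Depth = number of edges = 3

Answer: 3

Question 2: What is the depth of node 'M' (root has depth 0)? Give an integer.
Answer: 2

Derivation:
Path from root to M: F -> J -> M
Depth = number of edges = 2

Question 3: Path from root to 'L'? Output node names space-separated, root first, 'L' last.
Answer: F G L

Derivation:
Walk down from root: F -> G -> L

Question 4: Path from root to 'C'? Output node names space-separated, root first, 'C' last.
Walk down from root: F -> J -> C

Answer: F J C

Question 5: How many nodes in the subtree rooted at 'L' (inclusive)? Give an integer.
Subtree rooted at L contains: H, L
Count = 2

Answer: 2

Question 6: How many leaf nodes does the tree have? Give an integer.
Answer: 6

Derivation:
Leaves (nodes with no children): B, C, E, H, K, M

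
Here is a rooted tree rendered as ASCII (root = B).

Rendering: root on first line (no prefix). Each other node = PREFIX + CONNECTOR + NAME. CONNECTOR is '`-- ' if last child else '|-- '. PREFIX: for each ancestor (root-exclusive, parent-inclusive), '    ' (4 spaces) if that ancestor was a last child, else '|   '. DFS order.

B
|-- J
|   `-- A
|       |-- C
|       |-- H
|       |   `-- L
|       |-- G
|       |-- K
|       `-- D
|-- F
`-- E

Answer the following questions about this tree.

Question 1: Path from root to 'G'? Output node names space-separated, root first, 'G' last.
Walk down from root: B -> J -> A -> G

Answer: B J A G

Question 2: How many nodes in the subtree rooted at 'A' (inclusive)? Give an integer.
Subtree rooted at A contains: A, C, D, G, H, K, L
Count = 7

Answer: 7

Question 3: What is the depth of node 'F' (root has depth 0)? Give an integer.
Answer: 1

Derivation:
Path from root to F: B -> F
Depth = number of edges = 1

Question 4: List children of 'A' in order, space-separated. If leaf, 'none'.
Answer: C H G K D

Derivation:
Node A's children (from adjacency): C, H, G, K, D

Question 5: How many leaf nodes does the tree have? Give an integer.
Answer: 7

Derivation:
Leaves (nodes with no children): C, D, E, F, G, K, L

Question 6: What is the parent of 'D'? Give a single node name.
Answer: A

Derivation:
Scan adjacency: D appears as child of A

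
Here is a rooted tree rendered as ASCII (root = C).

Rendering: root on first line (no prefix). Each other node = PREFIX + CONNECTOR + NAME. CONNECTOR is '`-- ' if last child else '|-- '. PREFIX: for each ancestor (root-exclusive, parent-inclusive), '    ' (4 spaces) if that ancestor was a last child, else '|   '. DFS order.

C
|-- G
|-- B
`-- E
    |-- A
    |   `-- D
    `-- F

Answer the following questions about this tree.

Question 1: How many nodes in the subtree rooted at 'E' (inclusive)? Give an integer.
Subtree rooted at E contains: A, D, E, F
Count = 4

Answer: 4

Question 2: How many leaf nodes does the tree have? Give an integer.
Leaves (nodes with no children): B, D, F, G

Answer: 4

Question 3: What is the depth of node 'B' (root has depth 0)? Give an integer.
Answer: 1

Derivation:
Path from root to B: C -> B
Depth = number of edges = 1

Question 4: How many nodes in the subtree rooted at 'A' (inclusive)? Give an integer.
Answer: 2

Derivation:
Subtree rooted at A contains: A, D
Count = 2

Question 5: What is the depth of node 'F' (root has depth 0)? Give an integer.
Answer: 2

Derivation:
Path from root to F: C -> E -> F
Depth = number of edges = 2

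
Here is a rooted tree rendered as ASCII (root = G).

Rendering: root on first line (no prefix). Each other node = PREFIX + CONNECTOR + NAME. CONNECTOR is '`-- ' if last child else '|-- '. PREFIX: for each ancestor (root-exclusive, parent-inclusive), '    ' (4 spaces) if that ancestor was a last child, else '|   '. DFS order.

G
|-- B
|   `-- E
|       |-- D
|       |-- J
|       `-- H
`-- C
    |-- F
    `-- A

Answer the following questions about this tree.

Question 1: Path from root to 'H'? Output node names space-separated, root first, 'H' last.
Answer: G B E H

Derivation:
Walk down from root: G -> B -> E -> H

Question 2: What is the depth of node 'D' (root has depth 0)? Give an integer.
Answer: 3

Derivation:
Path from root to D: G -> B -> E -> D
Depth = number of edges = 3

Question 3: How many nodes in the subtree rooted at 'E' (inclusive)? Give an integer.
Subtree rooted at E contains: D, E, H, J
Count = 4

Answer: 4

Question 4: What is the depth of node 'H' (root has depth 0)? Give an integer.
Answer: 3

Derivation:
Path from root to H: G -> B -> E -> H
Depth = number of edges = 3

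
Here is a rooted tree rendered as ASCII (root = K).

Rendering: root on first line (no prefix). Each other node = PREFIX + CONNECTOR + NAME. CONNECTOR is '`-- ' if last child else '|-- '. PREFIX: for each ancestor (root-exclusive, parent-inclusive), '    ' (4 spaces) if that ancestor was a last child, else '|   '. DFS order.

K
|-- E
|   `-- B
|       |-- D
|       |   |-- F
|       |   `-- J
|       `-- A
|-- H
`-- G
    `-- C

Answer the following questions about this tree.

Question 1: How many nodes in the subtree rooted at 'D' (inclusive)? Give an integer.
Subtree rooted at D contains: D, F, J
Count = 3

Answer: 3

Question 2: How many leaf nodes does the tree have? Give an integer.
Leaves (nodes with no children): A, C, F, H, J

Answer: 5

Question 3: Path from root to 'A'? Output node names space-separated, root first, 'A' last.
Walk down from root: K -> E -> B -> A

Answer: K E B A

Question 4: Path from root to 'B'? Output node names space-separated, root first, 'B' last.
Answer: K E B

Derivation:
Walk down from root: K -> E -> B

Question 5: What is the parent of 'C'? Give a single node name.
Scan adjacency: C appears as child of G

Answer: G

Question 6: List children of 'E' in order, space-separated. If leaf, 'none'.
Answer: B

Derivation:
Node E's children (from adjacency): B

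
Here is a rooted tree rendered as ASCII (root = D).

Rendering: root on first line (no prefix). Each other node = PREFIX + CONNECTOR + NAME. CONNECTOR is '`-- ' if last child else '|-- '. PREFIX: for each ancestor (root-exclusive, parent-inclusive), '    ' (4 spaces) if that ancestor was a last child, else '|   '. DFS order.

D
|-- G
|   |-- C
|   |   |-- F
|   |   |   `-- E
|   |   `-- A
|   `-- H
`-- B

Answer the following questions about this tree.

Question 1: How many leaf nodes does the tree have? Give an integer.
Answer: 4

Derivation:
Leaves (nodes with no children): A, B, E, H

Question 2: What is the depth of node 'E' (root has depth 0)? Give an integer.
Path from root to E: D -> G -> C -> F -> E
Depth = number of edges = 4

Answer: 4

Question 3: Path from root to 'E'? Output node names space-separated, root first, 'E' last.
Answer: D G C F E

Derivation:
Walk down from root: D -> G -> C -> F -> E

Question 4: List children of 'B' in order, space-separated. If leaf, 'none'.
Node B's children (from adjacency): (leaf)

Answer: none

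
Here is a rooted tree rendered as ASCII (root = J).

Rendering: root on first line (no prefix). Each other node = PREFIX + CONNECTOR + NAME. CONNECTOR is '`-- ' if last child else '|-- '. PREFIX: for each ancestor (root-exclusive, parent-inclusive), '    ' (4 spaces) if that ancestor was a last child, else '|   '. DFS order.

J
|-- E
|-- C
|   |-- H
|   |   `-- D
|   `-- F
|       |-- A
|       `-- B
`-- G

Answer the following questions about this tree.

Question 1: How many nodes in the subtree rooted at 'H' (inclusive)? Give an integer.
Subtree rooted at H contains: D, H
Count = 2

Answer: 2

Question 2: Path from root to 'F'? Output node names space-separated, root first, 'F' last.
Answer: J C F

Derivation:
Walk down from root: J -> C -> F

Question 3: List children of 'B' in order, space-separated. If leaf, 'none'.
Node B's children (from adjacency): (leaf)

Answer: none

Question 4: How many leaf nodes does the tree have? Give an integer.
Answer: 5

Derivation:
Leaves (nodes with no children): A, B, D, E, G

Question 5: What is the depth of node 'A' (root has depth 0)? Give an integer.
Path from root to A: J -> C -> F -> A
Depth = number of edges = 3

Answer: 3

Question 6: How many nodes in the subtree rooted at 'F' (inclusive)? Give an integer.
Subtree rooted at F contains: A, B, F
Count = 3

Answer: 3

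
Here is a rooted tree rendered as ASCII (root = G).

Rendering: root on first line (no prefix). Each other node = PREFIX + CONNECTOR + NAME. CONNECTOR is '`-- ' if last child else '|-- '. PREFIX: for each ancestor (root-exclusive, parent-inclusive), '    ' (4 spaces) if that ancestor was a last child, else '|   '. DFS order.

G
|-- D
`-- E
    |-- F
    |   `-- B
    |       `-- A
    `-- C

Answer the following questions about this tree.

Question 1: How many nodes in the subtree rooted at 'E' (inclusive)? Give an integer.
Answer: 5

Derivation:
Subtree rooted at E contains: A, B, C, E, F
Count = 5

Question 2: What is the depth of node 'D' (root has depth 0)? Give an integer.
Answer: 1

Derivation:
Path from root to D: G -> D
Depth = number of edges = 1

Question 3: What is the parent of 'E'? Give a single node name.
Answer: G

Derivation:
Scan adjacency: E appears as child of G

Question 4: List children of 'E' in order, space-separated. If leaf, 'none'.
Node E's children (from adjacency): F, C

Answer: F C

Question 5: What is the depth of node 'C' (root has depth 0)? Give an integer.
Answer: 2

Derivation:
Path from root to C: G -> E -> C
Depth = number of edges = 2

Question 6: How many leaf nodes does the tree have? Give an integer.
Leaves (nodes with no children): A, C, D

Answer: 3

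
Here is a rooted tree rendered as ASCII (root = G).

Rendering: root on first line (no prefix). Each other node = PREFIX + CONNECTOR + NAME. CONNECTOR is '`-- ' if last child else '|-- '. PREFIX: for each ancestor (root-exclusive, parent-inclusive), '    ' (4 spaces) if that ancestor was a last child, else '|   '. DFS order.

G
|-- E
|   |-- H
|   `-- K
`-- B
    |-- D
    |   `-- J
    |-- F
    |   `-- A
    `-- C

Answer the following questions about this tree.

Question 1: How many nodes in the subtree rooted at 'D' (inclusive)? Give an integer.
Answer: 2

Derivation:
Subtree rooted at D contains: D, J
Count = 2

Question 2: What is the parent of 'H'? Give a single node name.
Scan adjacency: H appears as child of E

Answer: E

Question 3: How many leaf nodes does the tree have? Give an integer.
Leaves (nodes with no children): A, C, H, J, K

Answer: 5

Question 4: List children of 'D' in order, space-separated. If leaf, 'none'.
Node D's children (from adjacency): J

Answer: J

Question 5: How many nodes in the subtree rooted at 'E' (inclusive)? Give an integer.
Subtree rooted at E contains: E, H, K
Count = 3

Answer: 3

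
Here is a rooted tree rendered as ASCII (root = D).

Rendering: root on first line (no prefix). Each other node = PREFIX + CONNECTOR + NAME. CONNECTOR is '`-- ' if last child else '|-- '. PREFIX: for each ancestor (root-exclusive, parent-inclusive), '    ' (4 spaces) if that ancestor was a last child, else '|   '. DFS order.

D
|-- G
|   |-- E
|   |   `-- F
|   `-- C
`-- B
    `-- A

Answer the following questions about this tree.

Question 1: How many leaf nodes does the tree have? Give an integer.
Answer: 3

Derivation:
Leaves (nodes with no children): A, C, F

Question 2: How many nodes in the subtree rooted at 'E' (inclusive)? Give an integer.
Subtree rooted at E contains: E, F
Count = 2

Answer: 2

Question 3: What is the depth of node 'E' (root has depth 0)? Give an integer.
Path from root to E: D -> G -> E
Depth = number of edges = 2

Answer: 2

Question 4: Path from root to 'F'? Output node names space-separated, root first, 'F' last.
Answer: D G E F

Derivation:
Walk down from root: D -> G -> E -> F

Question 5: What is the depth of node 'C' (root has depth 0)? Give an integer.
Path from root to C: D -> G -> C
Depth = number of edges = 2

Answer: 2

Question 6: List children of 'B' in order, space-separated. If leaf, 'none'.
Answer: A

Derivation:
Node B's children (from adjacency): A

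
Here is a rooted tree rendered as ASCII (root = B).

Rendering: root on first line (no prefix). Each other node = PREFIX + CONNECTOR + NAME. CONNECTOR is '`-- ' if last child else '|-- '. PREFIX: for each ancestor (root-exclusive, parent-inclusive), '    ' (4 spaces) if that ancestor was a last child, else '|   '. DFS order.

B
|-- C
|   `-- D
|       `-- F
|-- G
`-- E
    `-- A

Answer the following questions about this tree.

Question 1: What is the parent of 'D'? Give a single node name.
Scan adjacency: D appears as child of C

Answer: C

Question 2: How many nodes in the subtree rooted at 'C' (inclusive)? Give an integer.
Answer: 3

Derivation:
Subtree rooted at C contains: C, D, F
Count = 3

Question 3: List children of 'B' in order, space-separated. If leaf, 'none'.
Node B's children (from adjacency): C, G, E

Answer: C G E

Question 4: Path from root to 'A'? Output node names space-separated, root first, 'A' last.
Answer: B E A

Derivation:
Walk down from root: B -> E -> A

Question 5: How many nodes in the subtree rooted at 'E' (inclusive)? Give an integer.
Subtree rooted at E contains: A, E
Count = 2

Answer: 2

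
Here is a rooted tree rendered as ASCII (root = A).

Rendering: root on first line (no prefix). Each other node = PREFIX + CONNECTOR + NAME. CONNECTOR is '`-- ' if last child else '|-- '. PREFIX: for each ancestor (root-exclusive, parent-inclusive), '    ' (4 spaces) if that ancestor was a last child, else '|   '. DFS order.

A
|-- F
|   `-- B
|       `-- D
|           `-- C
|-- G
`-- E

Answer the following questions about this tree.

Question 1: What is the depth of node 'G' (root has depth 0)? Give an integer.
Path from root to G: A -> G
Depth = number of edges = 1

Answer: 1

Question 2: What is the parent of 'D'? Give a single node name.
Answer: B

Derivation:
Scan adjacency: D appears as child of B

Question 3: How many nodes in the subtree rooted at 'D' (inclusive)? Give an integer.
Subtree rooted at D contains: C, D
Count = 2

Answer: 2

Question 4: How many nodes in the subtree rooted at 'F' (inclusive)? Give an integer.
Subtree rooted at F contains: B, C, D, F
Count = 4

Answer: 4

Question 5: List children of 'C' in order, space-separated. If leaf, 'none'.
Node C's children (from adjacency): (leaf)

Answer: none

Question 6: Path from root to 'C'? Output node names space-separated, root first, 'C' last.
Answer: A F B D C

Derivation:
Walk down from root: A -> F -> B -> D -> C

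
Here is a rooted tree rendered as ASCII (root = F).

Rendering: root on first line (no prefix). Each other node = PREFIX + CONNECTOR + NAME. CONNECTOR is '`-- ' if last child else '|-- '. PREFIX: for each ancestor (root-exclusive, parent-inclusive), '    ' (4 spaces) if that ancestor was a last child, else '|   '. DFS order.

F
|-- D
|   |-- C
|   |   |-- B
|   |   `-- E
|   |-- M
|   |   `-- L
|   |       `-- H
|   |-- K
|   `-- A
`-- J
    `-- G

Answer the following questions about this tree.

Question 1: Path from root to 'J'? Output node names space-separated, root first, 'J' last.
Answer: F J

Derivation:
Walk down from root: F -> J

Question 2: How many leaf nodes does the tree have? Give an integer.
Leaves (nodes with no children): A, B, E, G, H, K

Answer: 6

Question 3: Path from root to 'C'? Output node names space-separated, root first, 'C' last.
Walk down from root: F -> D -> C

Answer: F D C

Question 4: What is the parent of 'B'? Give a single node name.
Scan adjacency: B appears as child of C

Answer: C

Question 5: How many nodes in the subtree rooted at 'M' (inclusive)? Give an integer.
Answer: 3

Derivation:
Subtree rooted at M contains: H, L, M
Count = 3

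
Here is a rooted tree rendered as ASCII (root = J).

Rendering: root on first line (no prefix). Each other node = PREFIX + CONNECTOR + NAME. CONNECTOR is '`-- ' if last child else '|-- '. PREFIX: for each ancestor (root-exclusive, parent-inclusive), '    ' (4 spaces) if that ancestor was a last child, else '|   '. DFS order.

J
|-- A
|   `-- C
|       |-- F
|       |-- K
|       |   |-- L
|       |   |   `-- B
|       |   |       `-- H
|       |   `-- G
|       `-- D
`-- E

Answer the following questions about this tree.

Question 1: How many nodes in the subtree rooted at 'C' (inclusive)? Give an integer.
Answer: 8

Derivation:
Subtree rooted at C contains: B, C, D, F, G, H, K, L
Count = 8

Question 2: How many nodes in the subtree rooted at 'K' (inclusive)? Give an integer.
Answer: 5

Derivation:
Subtree rooted at K contains: B, G, H, K, L
Count = 5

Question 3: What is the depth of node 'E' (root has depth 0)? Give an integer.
Answer: 1

Derivation:
Path from root to E: J -> E
Depth = number of edges = 1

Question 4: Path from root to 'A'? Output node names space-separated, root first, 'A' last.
Answer: J A

Derivation:
Walk down from root: J -> A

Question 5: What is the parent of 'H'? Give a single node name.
Scan adjacency: H appears as child of B

Answer: B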